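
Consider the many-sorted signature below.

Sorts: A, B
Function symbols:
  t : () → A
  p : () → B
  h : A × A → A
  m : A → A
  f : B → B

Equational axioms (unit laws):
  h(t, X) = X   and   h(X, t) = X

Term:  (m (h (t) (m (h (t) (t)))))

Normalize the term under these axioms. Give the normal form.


1. (m (h (t) (m (h (t) (t)))))  →  (m (m (h (t) (t))))
2. (m (m (h (t) (t))))  →  (m (m (t)))

normal form = (m (m (t)))


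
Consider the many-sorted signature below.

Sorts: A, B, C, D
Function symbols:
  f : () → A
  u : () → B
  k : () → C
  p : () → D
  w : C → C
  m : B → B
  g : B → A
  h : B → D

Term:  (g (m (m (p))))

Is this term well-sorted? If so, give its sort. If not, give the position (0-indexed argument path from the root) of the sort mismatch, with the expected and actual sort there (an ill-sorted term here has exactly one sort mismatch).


      (p) : D
    (m (p)) : ✗ arg 0 at [0, 0, 0] has sort D, expected B

ill-sorted at position [0, 0, 0]: expected B, got D


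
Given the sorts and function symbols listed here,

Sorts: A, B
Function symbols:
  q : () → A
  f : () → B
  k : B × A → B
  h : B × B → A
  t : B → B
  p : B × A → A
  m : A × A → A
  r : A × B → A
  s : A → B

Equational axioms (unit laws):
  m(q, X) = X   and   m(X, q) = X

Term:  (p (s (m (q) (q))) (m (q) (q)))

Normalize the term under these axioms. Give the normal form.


normal form = (p (s (q)) (q))

1. (p (s (m (q) (q))) (m (q) (q)))  →  (p (s (q)) (m (q) (q)))
2. (p (s (q)) (m (q) (q)))  →  (p (s (q)) (q))


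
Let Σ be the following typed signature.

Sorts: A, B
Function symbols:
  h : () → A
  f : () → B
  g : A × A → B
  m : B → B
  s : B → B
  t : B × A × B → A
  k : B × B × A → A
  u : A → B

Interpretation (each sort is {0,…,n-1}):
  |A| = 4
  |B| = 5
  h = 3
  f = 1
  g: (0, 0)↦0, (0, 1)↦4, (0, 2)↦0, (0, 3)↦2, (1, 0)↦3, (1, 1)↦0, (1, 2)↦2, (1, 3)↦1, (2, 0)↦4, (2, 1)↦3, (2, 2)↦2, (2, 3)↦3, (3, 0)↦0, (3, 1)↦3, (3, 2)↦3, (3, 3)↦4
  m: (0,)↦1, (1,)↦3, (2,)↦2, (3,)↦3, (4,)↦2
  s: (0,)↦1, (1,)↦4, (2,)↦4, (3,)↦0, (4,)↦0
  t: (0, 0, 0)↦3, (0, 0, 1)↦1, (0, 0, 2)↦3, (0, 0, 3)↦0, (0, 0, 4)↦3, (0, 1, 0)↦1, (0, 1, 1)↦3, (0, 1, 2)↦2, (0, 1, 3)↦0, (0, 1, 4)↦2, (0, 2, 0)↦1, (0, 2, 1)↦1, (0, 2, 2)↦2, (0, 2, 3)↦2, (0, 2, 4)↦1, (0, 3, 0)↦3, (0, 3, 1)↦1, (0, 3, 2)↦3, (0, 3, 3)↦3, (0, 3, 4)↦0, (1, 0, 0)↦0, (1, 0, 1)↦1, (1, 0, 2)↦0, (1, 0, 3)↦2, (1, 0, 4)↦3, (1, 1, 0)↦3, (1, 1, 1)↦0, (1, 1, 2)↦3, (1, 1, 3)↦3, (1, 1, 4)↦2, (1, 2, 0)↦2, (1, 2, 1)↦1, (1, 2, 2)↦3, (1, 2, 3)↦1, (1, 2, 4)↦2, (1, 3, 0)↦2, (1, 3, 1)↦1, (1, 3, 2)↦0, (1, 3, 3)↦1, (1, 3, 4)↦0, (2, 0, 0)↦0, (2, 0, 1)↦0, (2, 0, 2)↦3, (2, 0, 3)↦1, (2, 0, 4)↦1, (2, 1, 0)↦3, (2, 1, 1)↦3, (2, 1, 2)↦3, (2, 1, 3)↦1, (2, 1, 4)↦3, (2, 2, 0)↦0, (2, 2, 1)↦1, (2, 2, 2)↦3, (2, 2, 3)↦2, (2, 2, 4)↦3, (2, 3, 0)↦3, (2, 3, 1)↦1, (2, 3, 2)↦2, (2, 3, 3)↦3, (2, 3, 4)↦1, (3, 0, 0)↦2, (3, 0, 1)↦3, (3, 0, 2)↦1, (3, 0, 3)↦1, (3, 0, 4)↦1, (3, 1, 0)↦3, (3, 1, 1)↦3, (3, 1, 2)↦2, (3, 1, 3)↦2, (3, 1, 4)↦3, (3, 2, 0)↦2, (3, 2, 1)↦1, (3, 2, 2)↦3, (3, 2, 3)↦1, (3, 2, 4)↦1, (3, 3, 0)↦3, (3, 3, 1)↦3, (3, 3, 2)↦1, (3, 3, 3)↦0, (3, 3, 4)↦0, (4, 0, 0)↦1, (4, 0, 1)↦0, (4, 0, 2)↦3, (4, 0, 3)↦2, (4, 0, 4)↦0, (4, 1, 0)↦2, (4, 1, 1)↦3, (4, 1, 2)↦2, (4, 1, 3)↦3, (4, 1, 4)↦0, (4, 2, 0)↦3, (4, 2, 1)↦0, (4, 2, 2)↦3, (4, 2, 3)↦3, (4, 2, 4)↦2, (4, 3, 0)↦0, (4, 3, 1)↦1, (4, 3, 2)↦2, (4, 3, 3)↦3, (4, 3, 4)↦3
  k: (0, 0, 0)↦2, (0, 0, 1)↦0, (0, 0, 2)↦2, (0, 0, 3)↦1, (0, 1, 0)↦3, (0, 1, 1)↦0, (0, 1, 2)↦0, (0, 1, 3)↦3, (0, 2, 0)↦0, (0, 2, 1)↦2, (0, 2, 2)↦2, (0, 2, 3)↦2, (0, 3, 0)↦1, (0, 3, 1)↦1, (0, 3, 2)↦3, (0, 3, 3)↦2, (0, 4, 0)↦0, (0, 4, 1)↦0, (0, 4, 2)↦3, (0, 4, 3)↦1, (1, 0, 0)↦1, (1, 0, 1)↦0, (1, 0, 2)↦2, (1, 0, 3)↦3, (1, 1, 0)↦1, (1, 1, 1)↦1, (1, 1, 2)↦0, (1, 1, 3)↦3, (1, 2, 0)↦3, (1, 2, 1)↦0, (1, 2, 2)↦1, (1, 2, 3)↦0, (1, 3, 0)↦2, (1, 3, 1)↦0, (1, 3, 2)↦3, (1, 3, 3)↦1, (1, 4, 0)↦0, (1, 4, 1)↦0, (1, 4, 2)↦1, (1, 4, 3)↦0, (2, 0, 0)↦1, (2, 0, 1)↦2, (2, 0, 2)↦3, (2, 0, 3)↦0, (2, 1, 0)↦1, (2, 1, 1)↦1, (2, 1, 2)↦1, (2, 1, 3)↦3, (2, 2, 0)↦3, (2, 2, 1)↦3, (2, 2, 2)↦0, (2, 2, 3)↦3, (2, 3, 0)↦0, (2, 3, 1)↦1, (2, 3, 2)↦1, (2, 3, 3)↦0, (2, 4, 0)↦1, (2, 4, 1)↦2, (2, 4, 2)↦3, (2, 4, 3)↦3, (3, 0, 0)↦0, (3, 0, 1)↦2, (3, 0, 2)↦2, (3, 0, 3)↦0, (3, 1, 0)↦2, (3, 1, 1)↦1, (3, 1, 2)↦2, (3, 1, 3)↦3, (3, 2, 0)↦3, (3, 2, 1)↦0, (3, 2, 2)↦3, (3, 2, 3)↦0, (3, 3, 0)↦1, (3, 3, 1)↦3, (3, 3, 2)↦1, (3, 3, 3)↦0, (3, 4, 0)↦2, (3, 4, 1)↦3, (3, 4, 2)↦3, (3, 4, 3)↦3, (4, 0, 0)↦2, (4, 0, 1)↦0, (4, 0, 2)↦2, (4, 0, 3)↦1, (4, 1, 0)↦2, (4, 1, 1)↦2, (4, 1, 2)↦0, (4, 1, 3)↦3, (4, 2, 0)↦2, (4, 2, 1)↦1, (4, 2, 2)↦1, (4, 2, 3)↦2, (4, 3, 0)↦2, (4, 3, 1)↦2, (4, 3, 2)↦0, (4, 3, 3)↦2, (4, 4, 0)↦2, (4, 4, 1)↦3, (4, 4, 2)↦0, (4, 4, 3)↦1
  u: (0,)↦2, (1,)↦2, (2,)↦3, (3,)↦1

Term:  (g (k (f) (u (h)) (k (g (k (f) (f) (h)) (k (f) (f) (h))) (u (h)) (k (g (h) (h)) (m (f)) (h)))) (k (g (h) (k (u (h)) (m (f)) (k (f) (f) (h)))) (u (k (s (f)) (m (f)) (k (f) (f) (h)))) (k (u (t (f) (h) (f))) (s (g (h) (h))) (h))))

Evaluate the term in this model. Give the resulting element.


  f = 1
  h = 3
  (u (h)) = u(3,) = 1
  f = 1
  f = 1
  h = 3
  (k (f) (f) (h)) = k(1, 1, 3) = 3
  f = 1
  f = 1
  h = 3
  (k (f) (f) (h)) = k(1, 1, 3) = 3
  (g (k (f) (f) (h)) (k (f) (f) (h))) = g(3, 3) = 4
  h = 3
  (u (h)) = u(3,) = 1
  h = 3
  h = 3
  (g (h) (h)) = g(3, 3) = 4
  f = 1
  (m (f)) = m(1,) = 3
  h = 3
  (k (g (h) (h)) (m (f)) (h)) = k(4, 3, 3) = 2
  (k (g (k (f) (f) (h)) (k (f) (f) (h))) (u (h)) (k (g (h) (h)) (m (f)) (h))) = k(4, 1, 2) = 0
  (k (f) (u (h)) (k (g (k (f) (f) (h)) (k (f) (f) (h))) (u (h)) (k (g (h) (h)) (m (f)) (h)))) = k(1, 1, 0) = 1
  h = 3
  h = 3
  (u (h)) = u(3,) = 1
  f = 1
  (m (f)) = m(1,) = 3
  f = 1
  f = 1
  h = 3
  (k (f) (f) (h)) = k(1, 1, 3) = 3
  (k (u (h)) (m (f)) (k (f) (f) (h))) = k(1, 3, 3) = 1
  (g (h) (k (u (h)) (m (f)) (k (f) (f) (h)))) = g(3, 1) = 3
  f = 1
  (s (f)) = s(1,) = 4
  f = 1
  (m (f)) = m(1,) = 3
  f = 1
  f = 1
  h = 3
  (k (f) (f) (h)) = k(1, 1, 3) = 3
  (k (s (f)) (m (f)) (k (f) (f) (h))) = k(4, 3, 3) = 2
  (u (k (s (f)) (m (f)) (k (f) (f) (h)))) = u(2,) = 3
  f = 1
  h = 3
  f = 1
  (t (f) (h) (f)) = t(1, 3, 1) = 1
  (u (t (f) (h) (f))) = u(1,) = 2
  h = 3
  h = 3
  (g (h) (h)) = g(3, 3) = 4
  (s (g (h) (h))) = s(4,) = 0
  h = 3
  (k (u (t (f) (h) (f))) (s (g (h) (h))) (h)) = k(2, 0, 3) = 0
  (k (g (h) (k (u (h)) (m (f)) (k (f) (f) (h)))) (u (k (s (f)) (m (f)) (k (f) (f) (h)))) (k (u (t (f) (h) (f))) (s (g (h) (h))) (h))) = k(3, 3, 0) = 1
  (g (k (f) (u (h)) (k (g (k (f) (f) (h)) (k (f) (f) (h))) (u (h)) (k (g (h) (h)) (m (f)) (h)))) (k (g (h) (k (u (h)) (m (f)) (k (f) (f) (h)))) (u (k (s (f)) (m (f)) (k (f) (f) (h)))) (k (u (t (f) (h) (f))) (s (g (h) (h))) (h)))) = g(1, 1) = 0

value = 0


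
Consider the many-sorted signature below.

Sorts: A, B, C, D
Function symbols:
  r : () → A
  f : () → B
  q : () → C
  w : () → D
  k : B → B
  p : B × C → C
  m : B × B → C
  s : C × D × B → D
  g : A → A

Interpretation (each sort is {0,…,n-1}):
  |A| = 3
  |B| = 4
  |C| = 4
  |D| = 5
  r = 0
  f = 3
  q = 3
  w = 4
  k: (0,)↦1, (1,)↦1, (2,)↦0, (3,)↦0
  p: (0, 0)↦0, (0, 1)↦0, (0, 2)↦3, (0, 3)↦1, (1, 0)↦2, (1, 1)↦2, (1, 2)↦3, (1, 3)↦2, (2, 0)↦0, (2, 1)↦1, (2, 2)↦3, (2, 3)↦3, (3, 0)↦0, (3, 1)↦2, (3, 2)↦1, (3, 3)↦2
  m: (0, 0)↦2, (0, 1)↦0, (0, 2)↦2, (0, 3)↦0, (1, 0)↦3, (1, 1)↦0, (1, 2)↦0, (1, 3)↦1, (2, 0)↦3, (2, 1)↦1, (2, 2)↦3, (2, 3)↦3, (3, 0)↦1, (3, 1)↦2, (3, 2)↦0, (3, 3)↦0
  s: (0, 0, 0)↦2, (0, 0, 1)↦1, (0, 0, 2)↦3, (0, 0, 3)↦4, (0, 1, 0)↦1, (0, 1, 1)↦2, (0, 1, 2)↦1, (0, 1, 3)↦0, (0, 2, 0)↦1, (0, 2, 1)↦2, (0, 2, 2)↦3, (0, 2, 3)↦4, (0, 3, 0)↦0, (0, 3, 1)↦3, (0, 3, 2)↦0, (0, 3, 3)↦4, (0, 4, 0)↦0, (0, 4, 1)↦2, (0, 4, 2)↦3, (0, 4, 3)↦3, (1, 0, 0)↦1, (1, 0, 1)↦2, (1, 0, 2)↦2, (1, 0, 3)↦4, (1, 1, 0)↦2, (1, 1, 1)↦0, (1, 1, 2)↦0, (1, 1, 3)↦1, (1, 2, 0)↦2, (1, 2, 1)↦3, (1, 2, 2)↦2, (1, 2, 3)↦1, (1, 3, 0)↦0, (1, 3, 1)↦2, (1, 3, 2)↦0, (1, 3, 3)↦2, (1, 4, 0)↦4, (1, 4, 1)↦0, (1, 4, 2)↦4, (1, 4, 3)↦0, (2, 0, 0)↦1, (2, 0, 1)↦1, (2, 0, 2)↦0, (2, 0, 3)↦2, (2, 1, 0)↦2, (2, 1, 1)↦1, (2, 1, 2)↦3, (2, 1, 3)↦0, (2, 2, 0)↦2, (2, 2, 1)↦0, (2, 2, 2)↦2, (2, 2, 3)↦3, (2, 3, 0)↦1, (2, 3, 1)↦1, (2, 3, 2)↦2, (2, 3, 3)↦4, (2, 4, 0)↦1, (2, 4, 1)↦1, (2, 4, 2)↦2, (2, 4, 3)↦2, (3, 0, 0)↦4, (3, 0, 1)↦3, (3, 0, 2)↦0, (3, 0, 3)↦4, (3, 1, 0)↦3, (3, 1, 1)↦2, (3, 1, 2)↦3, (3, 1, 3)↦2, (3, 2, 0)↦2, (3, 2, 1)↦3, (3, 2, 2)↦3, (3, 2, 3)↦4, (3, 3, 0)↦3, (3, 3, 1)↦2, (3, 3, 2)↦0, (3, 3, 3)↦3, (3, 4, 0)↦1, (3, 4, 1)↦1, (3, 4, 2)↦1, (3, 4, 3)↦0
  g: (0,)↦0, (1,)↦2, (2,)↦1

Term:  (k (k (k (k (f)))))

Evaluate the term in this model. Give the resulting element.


  f = 3
  (k (f)) = k(3,) = 0
  (k (k (f))) = k(0,) = 1
  (k (k (k (f)))) = k(1,) = 1
  (k (k (k (k (f))))) = k(1,) = 1

value = 1


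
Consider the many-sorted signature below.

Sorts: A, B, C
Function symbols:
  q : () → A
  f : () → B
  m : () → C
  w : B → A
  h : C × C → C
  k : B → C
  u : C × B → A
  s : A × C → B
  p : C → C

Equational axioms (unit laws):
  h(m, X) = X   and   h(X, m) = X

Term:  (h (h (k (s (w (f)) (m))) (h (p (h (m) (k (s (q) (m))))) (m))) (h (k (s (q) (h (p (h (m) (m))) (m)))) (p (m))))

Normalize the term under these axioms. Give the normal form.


1. (h (h (k (s (w (f)) (m))) (h (p (h (m) (k (s (q) (m))))) (m))) (h (k (s (q) (h (p (h (m) (m))) (m)))) (p (m))))  →  (h (h (k (s (w (f)) (m))) (p (h (m) (k (s (q) (m)))))) (h (k (s (q) (h (p (h (m) (m))) (m)))) (p (m))))
2. (h (h (k (s (w (f)) (m))) (p (h (m) (k (s (q) (m)))))) (h (k (s (q) (h (p (h (m) (m))) (m)))) (p (m))))  →  (h (h (k (s (w (f)) (m))) (p (k (s (q) (m))))) (h (k (s (q) (h (p (h (m) (m))) (m)))) (p (m))))
3. (h (h (k (s (w (f)) (m))) (p (k (s (q) (m))))) (h (k (s (q) (h (p (h (m) (m))) (m)))) (p (m))))  →  (h (h (k (s (w (f)) (m))) (p (k (s (q) (m))))) (h (k (s (q) (p (h (m) (m))))) (p (m))))
4. (h (h (k (s (w (f)) (m))) (p (k (s (q) (m))))) (h (k (s (q) (p (h (m) (m))))) (p (m))))  →  (h (h (k (s (w (f)) (m))) (p (k (s (q) (m))))) (h (k (s (q) (p (m)))) (p (m))))

normal form = (h (h (k (s (w (f)) (m))) (p (k (s (q) (m))))) (h (k (s (q) (p (m)))) (p (m))))


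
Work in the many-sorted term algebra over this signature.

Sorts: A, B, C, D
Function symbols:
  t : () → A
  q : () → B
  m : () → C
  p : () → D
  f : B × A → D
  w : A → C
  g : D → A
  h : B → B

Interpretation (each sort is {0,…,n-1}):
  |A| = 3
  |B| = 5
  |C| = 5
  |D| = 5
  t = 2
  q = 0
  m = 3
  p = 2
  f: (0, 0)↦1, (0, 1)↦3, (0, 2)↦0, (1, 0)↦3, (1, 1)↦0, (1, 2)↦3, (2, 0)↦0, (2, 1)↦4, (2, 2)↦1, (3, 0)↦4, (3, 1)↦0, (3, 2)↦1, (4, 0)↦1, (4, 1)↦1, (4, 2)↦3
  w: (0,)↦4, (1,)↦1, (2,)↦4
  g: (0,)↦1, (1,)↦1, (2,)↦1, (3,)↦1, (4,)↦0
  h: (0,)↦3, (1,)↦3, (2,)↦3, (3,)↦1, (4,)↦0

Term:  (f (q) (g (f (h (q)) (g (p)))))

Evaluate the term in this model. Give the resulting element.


value = 3

  q = 0
  q = 0
  (h (q)) = h(0,) = 3
  p = 2
  (g (p)) = g(2,) = 1
  (f (h (q)) (g (p))) = f(3, 1) = 0
  (g (f (h (q)) (g (p)))) = g(0,) = 1
  (f (q) (g (f (h (q)) (g (p))))) = f(0, 1) = 3


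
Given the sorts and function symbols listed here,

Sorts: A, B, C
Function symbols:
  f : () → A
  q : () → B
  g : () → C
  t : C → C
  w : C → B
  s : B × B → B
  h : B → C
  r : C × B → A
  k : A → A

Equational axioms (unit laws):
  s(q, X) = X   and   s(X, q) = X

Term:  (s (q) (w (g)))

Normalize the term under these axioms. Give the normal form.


normal form = (w (g))

1. (s (q) (w (g)))  →  (w (g))


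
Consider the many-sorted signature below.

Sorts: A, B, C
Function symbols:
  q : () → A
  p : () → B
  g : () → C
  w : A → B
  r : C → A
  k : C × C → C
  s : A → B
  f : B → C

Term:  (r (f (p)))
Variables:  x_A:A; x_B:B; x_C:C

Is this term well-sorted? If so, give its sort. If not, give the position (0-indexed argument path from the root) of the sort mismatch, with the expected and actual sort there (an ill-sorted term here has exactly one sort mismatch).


    (p) : B
  (f (p)) : C
(r (f (p))) : A

well-sorted; sort = A


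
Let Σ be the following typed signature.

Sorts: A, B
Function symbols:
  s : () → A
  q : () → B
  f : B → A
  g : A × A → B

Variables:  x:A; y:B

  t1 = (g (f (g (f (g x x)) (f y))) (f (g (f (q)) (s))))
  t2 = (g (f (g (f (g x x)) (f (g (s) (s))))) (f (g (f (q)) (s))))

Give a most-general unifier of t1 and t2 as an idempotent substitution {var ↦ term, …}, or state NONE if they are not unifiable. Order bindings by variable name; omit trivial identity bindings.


{y ↦ (g (s) (s))}


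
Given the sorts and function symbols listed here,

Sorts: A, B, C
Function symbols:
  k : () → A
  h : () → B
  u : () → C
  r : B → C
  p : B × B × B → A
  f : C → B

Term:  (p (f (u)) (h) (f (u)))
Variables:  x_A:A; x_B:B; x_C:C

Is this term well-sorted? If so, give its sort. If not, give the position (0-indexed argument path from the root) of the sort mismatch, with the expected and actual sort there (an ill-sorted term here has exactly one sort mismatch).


well-sorted; sort = A

    (u) : C
  (f (u)) : B
  (h) : B
    (u) : C
  (f (u)) : B
(p (f (u)) (h) (f (u))) : A


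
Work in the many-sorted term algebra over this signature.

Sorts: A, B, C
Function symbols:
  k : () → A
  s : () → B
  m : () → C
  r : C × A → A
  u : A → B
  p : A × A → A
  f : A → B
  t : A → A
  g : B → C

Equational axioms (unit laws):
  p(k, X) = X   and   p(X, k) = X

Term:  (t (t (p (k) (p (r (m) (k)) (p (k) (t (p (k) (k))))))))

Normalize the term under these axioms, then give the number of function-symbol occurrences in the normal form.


size = 8

1. (t (t (p (k) (p (r (m) (k)) (p (k) (t (p (k) (k))))))))  →  (t (t (p (r (m) (k)) (p (k) (t (p (k) (k)))))))
2. (t (t (p (r (m) (k)) (p (k) (t (p (k) (k)))))))  →  (t (t (p (r (m) (k)) (t (p (k) (k))))))
3. (t (t (p (r (m) (k)) (t (p (k) (k))))))  →  (t (t (p (r (m) (k)) (t (k)))))
normal form: (t (t (p (r (m) (k)) (t (k)))))


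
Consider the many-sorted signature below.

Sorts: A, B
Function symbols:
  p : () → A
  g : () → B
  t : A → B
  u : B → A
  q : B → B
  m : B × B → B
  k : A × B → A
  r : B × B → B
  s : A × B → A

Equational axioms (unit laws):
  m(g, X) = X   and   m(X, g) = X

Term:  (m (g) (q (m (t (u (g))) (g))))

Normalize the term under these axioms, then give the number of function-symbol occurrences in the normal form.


size = 4

1. (m (g) (q (m (t (u (g))) (g))))  →  (q (m (t (u (g))) (g)))
2. (q (m (t (u (g))) (g)))  →  (q (t (u (g))))
normal form: (q (t (u (g))))


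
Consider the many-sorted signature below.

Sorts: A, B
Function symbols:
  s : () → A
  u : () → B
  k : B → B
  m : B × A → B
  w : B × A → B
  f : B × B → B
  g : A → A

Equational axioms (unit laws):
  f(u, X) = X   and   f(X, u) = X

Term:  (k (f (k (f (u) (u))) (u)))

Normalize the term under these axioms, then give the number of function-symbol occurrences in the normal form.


1. (k (f (k (f (u) (u))) (u)))  →  (k (k (f (u) (u))))
2. (k (k (f (u) (u))))  →  (k (k (u)))
normal form: (k (k (u)))

size = 3


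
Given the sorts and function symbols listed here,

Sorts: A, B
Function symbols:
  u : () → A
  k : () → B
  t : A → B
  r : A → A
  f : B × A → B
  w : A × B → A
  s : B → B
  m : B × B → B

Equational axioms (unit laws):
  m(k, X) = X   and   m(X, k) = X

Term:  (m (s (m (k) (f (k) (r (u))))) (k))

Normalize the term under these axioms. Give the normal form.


normal form = (s (f (k) (r (u))))

1. (m (s (m (k) (f (k) (r (u))))) (k))  →  (s (m (k) (f (k) (r (u)))))
2. (s (m (k) (f (k) (r (u)))))  →  (s (f (k) (r (u))))


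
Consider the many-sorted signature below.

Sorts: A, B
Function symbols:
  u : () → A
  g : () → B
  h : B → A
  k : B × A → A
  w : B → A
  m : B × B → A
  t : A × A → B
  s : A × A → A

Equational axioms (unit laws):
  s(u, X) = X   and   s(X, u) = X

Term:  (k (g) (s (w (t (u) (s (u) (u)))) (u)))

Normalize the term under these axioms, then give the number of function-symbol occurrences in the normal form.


size = 6

1. (k (g) (s (w (t (u) (s (u) (u)))) (u)))  →  (k (g) (w (t (u) (s (u) (u)))))
2. (k (g) (w (t (u) (s (u) (u)))))  →  (k (g) (w (t (u) (u))))
normal form: (k (g) (w (t (u) (u))))


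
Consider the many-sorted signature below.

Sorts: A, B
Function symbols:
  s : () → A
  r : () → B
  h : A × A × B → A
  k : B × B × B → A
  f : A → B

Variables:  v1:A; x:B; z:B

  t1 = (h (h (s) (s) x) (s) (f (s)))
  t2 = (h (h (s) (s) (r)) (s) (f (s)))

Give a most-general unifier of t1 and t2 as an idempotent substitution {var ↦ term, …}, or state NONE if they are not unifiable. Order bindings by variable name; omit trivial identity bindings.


{x ↦ (r)}


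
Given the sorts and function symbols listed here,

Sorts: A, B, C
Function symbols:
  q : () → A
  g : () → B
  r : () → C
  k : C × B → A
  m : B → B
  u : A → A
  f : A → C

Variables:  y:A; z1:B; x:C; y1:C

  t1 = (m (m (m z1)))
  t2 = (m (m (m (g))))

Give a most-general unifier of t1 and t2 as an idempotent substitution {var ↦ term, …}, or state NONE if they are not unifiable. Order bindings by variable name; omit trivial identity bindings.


{z1 ↦ (g)}


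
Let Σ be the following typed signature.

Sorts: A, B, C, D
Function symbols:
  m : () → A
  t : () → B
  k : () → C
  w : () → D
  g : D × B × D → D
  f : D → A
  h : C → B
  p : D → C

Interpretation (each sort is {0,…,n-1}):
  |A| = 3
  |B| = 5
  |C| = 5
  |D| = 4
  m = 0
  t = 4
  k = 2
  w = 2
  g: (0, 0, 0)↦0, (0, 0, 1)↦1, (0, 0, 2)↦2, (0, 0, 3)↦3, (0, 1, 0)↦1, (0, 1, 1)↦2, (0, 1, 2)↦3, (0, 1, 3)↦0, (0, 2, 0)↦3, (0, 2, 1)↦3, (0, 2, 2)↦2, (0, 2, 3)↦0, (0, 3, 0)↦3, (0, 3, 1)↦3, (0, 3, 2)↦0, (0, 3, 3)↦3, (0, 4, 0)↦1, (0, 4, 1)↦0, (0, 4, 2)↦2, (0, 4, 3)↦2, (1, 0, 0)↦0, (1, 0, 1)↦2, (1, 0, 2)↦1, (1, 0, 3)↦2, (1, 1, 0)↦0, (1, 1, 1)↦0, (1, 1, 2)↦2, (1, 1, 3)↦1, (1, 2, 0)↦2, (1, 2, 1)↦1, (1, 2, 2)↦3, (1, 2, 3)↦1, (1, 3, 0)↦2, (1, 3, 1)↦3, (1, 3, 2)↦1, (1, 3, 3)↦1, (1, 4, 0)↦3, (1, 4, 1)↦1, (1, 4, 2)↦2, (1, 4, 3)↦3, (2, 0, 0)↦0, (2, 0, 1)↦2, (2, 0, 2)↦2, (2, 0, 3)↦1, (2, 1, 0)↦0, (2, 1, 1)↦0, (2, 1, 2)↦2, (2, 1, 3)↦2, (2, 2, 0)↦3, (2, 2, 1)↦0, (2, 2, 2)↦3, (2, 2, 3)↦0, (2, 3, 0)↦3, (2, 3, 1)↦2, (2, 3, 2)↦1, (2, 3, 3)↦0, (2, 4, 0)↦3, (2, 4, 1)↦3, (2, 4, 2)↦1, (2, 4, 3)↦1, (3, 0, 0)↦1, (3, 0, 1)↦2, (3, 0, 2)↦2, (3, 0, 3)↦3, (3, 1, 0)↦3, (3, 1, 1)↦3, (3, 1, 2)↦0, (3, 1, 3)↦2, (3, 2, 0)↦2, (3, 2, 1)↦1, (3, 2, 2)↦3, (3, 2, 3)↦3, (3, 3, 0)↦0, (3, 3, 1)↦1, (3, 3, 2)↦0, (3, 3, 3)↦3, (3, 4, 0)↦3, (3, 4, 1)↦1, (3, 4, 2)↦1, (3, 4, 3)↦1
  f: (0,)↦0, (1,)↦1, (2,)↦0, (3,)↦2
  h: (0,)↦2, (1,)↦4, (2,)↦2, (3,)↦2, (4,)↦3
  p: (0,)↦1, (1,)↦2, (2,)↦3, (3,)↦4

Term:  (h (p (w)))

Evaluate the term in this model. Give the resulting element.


  w = 2
  (p (w)) = p(2,) = 3
  (h (p (w))) = h(3,) = 2

value = 2


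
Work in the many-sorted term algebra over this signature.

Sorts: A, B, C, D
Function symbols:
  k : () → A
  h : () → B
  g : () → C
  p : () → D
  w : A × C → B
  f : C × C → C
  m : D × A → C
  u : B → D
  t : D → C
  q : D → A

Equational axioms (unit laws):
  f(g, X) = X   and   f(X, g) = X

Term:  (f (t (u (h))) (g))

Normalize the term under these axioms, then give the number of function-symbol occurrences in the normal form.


size = 3

1. (f (t (u (h))) (g))  →  (t (u (h)))
normal form: (t (u (h)))


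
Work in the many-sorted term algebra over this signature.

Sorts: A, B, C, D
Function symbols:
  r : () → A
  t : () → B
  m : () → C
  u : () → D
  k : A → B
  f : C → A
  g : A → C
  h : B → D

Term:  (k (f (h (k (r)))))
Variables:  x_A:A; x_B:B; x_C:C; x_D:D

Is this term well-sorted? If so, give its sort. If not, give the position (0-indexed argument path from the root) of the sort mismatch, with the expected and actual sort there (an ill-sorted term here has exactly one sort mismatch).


        (r) : A
      (k (r)) : B
    (h (k (r))) : D
  (f (h (k (r)))) : ✗ arg 0 at [0, 0] has sort D, expected C

ill-sorted at position [0, 0]: expected C, got D


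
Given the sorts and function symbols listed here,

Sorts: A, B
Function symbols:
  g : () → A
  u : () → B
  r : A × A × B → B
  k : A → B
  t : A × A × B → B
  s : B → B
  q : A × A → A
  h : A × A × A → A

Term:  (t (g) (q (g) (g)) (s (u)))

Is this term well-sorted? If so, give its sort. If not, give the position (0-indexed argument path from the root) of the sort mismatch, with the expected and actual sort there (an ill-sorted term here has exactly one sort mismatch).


  (g) : A
    (g) : A
    (g) : A
  (q (g) (g)) : A
    (u) : B
  (s (u)) : B
(t (g) (q (g) (g)) (s (u))) : B

well-sorted; sort = B


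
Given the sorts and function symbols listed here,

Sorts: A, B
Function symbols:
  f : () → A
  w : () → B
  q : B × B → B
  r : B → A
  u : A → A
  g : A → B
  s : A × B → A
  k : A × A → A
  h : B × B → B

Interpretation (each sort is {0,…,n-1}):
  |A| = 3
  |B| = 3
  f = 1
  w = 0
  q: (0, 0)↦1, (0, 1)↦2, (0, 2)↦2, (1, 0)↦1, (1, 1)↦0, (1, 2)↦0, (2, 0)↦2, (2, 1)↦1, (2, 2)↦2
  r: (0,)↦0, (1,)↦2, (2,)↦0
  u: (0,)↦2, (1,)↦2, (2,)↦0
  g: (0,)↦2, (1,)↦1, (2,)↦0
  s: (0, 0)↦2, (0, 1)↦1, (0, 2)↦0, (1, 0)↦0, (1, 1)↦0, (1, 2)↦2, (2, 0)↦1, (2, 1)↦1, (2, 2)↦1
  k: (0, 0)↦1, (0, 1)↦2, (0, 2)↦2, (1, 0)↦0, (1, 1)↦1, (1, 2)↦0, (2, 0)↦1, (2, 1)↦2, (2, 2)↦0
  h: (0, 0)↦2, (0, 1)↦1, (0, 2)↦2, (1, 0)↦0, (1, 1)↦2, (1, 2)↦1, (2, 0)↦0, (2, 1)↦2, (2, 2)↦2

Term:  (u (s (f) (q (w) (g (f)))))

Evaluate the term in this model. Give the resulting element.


value = 0

  f = 1
  w = 0
  f = 1
  (g (f)) = g(1,) = 1
  (q (w) (g (f))) = q(0, 1) = 2
  (s (f) (q (w) (g (f)))) = s(1, 2) = 2
  (u (s (f) (q (w) (g (f))))) = u(2,) = 0


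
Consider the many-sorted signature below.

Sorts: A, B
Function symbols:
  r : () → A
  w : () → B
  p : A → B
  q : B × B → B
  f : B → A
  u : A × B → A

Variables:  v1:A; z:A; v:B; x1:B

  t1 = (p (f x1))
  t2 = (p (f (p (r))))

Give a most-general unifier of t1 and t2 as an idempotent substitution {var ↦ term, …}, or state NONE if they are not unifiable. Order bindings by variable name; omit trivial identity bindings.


{x1 ↦ (p (r))}


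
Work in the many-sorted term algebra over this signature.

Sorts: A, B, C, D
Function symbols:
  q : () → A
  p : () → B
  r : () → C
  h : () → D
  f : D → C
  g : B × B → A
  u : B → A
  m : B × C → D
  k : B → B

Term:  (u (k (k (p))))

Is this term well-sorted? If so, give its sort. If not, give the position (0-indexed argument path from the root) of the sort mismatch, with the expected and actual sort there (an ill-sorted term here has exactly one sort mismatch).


well-sorted; sort = A

      (p) : B
    (k (p)) : B
  (k (k (p))) : B
(u (k (k (p)))) : A


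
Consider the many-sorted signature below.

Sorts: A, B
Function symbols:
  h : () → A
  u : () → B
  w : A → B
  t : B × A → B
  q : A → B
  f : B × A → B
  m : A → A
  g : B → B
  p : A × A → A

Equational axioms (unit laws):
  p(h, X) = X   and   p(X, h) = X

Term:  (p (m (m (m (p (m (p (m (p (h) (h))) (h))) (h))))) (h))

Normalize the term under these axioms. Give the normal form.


normal form = (m (m (m (m (m (h))))))

1. (p (m (m (m (p (m (p (m (p (h) (h))) (h))) (h))))) (h))  →  (m (m (m (p (m (p (m (p (h) (h))) (h))) (h)))))
2. (m (m (m (p (m (p (m (p (h) (h))) (h))) (h)))))  →  (m (m (m (m (p (m (p (h) (h))) (h))))))
3. (m (m (m (m (p (m (p (h) (h))) (h))))))  →  (m (m (m (m (m (p (h) (h)))))))
4. (m (m (m (m (m (p (h) (h)))))))  →  (m (m (m (m (m (h))))))


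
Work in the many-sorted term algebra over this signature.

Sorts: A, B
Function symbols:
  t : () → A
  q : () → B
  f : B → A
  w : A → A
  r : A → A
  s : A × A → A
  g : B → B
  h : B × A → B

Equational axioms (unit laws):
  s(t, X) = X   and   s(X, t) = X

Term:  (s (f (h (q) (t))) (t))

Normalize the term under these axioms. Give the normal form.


1. (s (f (h (q) (t))) (t))  →  (f (h (q) (t)))

normal form = (f (h (q) (t)))


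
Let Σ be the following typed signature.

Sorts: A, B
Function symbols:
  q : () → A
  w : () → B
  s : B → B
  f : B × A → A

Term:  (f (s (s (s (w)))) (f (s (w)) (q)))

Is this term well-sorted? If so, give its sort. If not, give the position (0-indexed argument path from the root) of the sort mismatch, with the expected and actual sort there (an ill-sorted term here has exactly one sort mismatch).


        (w) : B
      (s (w)) : B
    (s (s (w))) : B
  (s (s (s (w)))) : B
      (w) : B
    (s (w)) : B
    (q) : A
  (f (s (w)) (q)) : A
(f (s (s (s (w)))) (f (s (w)) (q))) : A

well-sorted; sort = A


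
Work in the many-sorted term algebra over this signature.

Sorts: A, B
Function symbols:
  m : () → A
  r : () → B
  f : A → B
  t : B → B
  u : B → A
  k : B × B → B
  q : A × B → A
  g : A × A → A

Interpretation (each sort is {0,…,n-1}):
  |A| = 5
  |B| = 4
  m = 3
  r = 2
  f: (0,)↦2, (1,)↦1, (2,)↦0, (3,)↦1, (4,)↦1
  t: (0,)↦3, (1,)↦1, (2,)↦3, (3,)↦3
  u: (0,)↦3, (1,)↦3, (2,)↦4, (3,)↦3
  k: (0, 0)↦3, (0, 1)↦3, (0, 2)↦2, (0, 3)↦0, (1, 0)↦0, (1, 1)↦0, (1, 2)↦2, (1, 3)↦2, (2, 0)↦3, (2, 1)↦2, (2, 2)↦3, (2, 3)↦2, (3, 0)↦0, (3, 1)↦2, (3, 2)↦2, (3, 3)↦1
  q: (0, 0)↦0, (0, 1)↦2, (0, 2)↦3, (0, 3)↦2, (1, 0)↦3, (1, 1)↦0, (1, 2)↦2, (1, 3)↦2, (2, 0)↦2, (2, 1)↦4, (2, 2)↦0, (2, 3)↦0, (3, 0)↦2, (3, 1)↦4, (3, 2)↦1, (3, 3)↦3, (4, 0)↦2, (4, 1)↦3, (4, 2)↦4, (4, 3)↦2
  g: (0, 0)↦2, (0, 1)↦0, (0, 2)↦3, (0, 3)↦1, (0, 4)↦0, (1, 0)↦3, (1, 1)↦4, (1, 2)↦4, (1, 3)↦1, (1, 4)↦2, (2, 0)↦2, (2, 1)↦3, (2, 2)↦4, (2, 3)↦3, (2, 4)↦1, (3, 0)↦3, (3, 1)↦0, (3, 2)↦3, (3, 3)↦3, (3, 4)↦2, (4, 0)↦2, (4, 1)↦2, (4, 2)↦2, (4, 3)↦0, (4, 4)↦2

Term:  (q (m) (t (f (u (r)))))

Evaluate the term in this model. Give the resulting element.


value = 4

  m = 3
  r = 2
  (u (r)) = u(2,) = 4
  (f (u (r))) = f(4,) = 1
  (t (f (u (r)))) = t(1,) = 1
  (q (m) (t (f (u (r))))) = q(3, 1) = 4


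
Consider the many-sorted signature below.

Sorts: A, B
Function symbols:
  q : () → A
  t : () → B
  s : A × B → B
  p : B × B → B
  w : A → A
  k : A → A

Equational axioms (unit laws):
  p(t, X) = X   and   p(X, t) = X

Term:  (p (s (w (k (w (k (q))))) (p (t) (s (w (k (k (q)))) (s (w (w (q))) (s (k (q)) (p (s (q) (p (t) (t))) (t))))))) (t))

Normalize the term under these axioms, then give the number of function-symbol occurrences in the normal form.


1. (p (s (w (k (w (k (q))))) (p (t) (s (w (k (k (q)))) (s (w (w (q))) (s (k (q)) (p (s (q) (p (t) (t))) (t))))))) (t))  →  (s (w (k (w (k (q))))) (p (t) (s (w (k (k (q)))) (s (w (w (q))) (s (k (q)) (p (s (q) (p (t) (t))) (t)))))))
2. (s (w (k (w (k (q))))) (p (t) (s (w (k (k (q)))) (s (w (w (q))) (s (k (q)) (p (s (q) (p (t) (t))) (t)))))))  →  (s (w (k (w (k (q))))) (s (w (k (k (q)))) (s (w (w (q))) (s (k (q)) (p (s (q) (p (t) (t))) (t))))))
3. (s (w (k (w (k (q))))) (s (w (k (k (q)))) (s (w (w (q))) (s (k (q)) (p (s (q) (p (t) (t))) (t))))))  →  (s (w (k (w (k (q))))) (s (w (k (k (q)))) (s (w (w (q))) (s (k (q)) (s (q) (p (t) (t)))))))
4. (s (w (k (w (k (q))))) (s (w (k (k (q)))) (s (w (w (q))) (s (k (q)) (s (q) (p (t) (t)))))))  →  (s (w (k (w (k (q))))) (s (w (k (k (q)))) (s (w (w (q))) (s (k (q)) (s (q) (t))))))
normal form: (s (w (k (w (k (q))))) (s (w (k (k (q)))) (s (w (w (q))) (s (k (q)) (s (q) (t))))))

size = 21


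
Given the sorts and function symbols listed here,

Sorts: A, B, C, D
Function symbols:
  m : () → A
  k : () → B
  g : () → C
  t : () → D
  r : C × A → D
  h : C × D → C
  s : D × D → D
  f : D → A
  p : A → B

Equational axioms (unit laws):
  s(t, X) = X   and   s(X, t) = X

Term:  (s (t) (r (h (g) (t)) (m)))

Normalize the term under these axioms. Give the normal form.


1. (s (t) (r (h (g) (t)) (m)))  →  (r (h (g) (t)) (m))

normal form = (r (h (g) (t)) (m))


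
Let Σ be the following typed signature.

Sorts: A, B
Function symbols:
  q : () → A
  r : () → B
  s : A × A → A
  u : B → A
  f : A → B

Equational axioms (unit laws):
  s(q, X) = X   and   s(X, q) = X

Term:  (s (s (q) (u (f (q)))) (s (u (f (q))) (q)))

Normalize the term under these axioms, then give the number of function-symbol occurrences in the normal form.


1. (s (s (q) (u (f (q)))) (s (u (f (q))) (q)))  →  (s (u (f (q))) (s (u (f (q))) (q)))
2. (s (u (f (q))) (s (u (f (q))) (q)))  →  (s (u (f (q))) (u (f (q))))
normal form: (s (u (f (q))) (u (f (q))))

size = 7


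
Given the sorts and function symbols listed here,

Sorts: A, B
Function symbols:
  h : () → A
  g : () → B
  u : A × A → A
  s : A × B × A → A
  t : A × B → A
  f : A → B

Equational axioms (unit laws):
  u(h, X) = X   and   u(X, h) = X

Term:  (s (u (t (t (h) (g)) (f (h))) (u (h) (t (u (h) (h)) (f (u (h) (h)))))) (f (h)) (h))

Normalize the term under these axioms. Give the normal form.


1. (s (u (t (t (h) (g)) (f (h))) (u (h) (t (u (h) (h)) (f (u (h) (h)))))) (f (h)) (h))  →  (s (u (t (t (h) (g)) (f (h))) (t (u (h) (h)) (f (u (h) (h))))) (f (h)) (h))
2. (s (u (t (t (h) (g)) (f (h))) (t (u (h) (h)) (f (u (h) (h))))) (f (h)) (h))  →  (s (u (t (t (h) (g)) (f (h))) (t (h) (f (u (h) (h))))) (f (h)) (h))
3. (s (u (t (t (h) (g)) (f (h))) (t (h) (f (u (h) (h))))) (f (h)) (h))  →  (s (u (t (t (h) (g)) (f (h))) (t (h) (f (h)))) (f (h)) (h))

normal form = (s (u (t (t (h) (g)) (f (h))) (t (h) (f (h)))) (f (h)) (h))


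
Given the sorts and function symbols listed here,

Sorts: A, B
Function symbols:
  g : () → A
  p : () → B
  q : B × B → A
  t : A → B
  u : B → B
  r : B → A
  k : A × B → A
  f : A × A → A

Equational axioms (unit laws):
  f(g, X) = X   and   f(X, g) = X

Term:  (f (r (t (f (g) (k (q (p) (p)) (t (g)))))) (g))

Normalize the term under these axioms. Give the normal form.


normal form = (r (t (k (q (p) (p)) (t (g)))))

1. (f (r (t (f (g) (k (q (p) (p)) (t (g)))))) (g))  →  (r (t (f (g) (k (q (p) (p)) (t (g))))))
2. (r (t (f (g) (k (q (p) (p)) (t (g))))))  →  (r (t (k (q (p) (p)) (t (g)))))


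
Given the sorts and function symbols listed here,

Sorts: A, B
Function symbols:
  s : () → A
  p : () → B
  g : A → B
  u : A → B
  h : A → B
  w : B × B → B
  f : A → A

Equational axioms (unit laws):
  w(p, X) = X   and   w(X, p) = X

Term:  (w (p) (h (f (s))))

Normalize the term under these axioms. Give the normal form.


normal form = (h (f (s)))

1. (w (p) (h (f (s))))  →  (h (f (s)))


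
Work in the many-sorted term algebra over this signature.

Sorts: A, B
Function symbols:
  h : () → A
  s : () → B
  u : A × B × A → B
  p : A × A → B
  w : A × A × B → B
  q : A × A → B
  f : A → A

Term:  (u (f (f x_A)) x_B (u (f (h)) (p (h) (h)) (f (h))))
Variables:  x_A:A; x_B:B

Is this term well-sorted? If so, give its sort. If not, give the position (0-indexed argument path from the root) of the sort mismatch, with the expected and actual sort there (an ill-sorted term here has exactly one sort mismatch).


      x_A : A
    (f x_A) : A
  (f (f x_A)) : A
  x_B : B
      (h) : A
    (f (h)) : A
      (h) : A
      (h) : A
    (p (h) (h)) : B
      (h) : A
    (f (h)) : A
  (u (f (h)) (p (h) (h)) (f (h))) : B
(u (f (f x_A)) x_B (u (f (h)) (p (h) (h)) (f (h)))) : ✗ arg 2 at [2] has sort B, expected A

ill-sorted at position [2]: expected A, got B


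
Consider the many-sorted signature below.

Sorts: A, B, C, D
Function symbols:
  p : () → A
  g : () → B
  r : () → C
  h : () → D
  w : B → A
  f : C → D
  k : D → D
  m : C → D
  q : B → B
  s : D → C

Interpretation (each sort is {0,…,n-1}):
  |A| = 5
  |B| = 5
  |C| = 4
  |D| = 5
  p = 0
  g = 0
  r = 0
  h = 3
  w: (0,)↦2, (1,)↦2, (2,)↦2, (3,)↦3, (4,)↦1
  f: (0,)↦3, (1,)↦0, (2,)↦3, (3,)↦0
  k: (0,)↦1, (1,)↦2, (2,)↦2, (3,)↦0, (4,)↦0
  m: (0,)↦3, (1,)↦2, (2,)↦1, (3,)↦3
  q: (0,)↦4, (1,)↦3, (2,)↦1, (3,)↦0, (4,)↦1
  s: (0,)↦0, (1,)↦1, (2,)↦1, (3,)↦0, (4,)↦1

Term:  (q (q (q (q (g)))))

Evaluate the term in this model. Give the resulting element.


  g = 0
  (q (g)) = q(0,) = 4
  (q (q (g))) = q(4,) = 1
  (q (q (q (g)))) = q(1,) = 3
  (q (q (q (q (g))))) = q(3,) = 0

value = 0


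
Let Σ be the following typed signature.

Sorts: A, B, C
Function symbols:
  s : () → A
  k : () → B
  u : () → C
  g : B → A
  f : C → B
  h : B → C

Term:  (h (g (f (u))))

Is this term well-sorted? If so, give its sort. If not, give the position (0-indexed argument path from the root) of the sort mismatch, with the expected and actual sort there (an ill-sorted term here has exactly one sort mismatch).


ill-sorted at position [0]: expected B, got A

      (u) : C
    (f (u)) : B
  (g (f (u))) : A
(h (g (f (u)))) : ✗ arg 0 at [0] has sort A, expected B


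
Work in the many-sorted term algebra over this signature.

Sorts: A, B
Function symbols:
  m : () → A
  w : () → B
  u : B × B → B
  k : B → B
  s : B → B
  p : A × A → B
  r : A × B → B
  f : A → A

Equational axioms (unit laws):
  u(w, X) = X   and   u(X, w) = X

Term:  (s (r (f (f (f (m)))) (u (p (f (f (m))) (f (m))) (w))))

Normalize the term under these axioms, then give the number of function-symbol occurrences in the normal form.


1. (s (r (f (f (f (m)))) (u (p (f (f (m))) (f (m))) (w))))  →  (s (r (f (f (f (m)))) (p (f (f (m))) (f (m)))))
normal form: (s (r (f (f (f (m)))) (p (f (f (m))) (f (m)))))

size = 12


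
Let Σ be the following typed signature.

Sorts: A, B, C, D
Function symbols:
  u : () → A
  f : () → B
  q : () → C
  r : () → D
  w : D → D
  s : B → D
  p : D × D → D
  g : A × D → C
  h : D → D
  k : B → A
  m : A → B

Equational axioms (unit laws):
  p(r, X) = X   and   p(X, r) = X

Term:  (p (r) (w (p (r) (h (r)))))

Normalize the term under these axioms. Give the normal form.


1. (p (r) (w (p (r) (h (r)))))  →  (w (p (r) (h (r))))
2. (w (p (r) (h (r))))  →  (w (h (r)))

normal form = (w (h (r)))


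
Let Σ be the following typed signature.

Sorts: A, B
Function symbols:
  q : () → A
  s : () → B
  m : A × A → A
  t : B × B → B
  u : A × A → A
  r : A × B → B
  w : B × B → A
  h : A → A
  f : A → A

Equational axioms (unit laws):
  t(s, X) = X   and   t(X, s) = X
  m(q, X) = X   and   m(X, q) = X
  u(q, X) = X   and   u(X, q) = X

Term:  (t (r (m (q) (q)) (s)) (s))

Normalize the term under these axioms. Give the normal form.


1. (t (r (m (q) (q)) (s)) (s))  →  (r (m (q) (q)) (s))
2. (r (m (q) (q)) (s))  →  (r (q) (s))

normal form = (r (q) (s))


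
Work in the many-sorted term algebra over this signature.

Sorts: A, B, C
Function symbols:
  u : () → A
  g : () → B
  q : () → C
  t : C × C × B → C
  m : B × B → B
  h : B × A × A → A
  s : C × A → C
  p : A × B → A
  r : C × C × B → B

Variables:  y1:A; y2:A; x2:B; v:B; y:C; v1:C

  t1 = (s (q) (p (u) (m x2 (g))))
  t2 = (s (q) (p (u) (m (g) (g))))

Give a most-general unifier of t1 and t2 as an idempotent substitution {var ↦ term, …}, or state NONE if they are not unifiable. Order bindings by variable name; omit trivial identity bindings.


{x2 ↦ (g)}


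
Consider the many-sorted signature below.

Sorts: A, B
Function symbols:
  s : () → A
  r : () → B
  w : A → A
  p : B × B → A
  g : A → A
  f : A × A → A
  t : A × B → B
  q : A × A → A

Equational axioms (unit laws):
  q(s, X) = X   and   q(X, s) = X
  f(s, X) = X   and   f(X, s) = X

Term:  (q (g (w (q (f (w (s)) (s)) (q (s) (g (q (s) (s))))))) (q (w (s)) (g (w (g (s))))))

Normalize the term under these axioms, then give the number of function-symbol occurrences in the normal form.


size = 15

1. (q (g (w (q (f (w (s)) (s)) (q (s) (g (q (s) (s))))))) (q (w (s)) (g (w (g (s))))))  →  (q (g (w (q (w (s)) (q (s) (g (q (s) (s))))))) (q (w (s)) (g (w (g (s))))))
2. (q (g (w (q (w (s)) (q (s) (g (q (s) (s))))))) (q (w (s)) (g (w (g (s))))))  →  (q (g (w (q (w (s)) (g (q (s) (s)))))) (q (w (s)) (g (w (g (s))))))
3. (q (g (w (q (w (s)) (g (q (s) (s)))))) (q (w (s)) (g (w (g (s))))))  →  (q (g (w (q (w (s)) (g (s))))) (q (w (s)) (g (w (g (s))))))
normal form: (q (g (w (q (w (s)) (g (s))))) (q (w (s)) (g (w (g (s))))))


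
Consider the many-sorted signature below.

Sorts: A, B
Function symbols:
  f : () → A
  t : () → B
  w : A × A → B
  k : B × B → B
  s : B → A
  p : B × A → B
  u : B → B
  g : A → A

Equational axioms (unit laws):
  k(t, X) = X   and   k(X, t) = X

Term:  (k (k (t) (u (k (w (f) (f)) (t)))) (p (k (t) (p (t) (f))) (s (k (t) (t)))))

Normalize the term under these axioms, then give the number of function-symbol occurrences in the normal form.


1. (k (k (t) (u (k (w (f) (f)) (t)))) (p (k (t) (p (t) (f))) (s (k (t) (t)))))  →  (k (u (k (w (f) (f)) (t))) (p (k (t) (p (t) (f))) (s (k (t) (t)))))
2. (k (u (k (w (f) (f)) (t))) (p (k (t) (p (t) (f))) (s (k (t) (t)))))  →  (k (u (w (f) (f))) (p (k (t) (p (t) (f))) (s (k (t) (t)))))
3. (k (u (w (f) (f))) (p (k (t) (p (t) (f))) (s (k (t) (t)))))  →  (k (u (w (f) (f))) (p (p (t) (f)) (s (k (t) (t)))))
4. (k (u (w (f) (f))) (p (p (t) (f)) (s (k (t) (t)))))  →  (k (u (w (f) (f))) (p (p (t) (f)) (s (t))))
normal form: (k (u (w (f) (f))) (p (p (t) (f)) (s (t))))

size = 11


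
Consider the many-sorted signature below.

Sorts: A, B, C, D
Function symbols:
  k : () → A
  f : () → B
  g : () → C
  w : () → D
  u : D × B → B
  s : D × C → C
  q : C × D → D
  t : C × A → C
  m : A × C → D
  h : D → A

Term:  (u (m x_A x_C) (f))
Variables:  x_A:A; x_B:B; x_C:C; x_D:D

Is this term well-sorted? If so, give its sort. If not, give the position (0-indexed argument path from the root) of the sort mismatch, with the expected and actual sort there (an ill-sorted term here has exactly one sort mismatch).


well-sorted; sort = B

    x_A : A
    x_C : C
  (m x_A x_C) : D
  (f) : B
(u (m x_A x_C) (f)) : B


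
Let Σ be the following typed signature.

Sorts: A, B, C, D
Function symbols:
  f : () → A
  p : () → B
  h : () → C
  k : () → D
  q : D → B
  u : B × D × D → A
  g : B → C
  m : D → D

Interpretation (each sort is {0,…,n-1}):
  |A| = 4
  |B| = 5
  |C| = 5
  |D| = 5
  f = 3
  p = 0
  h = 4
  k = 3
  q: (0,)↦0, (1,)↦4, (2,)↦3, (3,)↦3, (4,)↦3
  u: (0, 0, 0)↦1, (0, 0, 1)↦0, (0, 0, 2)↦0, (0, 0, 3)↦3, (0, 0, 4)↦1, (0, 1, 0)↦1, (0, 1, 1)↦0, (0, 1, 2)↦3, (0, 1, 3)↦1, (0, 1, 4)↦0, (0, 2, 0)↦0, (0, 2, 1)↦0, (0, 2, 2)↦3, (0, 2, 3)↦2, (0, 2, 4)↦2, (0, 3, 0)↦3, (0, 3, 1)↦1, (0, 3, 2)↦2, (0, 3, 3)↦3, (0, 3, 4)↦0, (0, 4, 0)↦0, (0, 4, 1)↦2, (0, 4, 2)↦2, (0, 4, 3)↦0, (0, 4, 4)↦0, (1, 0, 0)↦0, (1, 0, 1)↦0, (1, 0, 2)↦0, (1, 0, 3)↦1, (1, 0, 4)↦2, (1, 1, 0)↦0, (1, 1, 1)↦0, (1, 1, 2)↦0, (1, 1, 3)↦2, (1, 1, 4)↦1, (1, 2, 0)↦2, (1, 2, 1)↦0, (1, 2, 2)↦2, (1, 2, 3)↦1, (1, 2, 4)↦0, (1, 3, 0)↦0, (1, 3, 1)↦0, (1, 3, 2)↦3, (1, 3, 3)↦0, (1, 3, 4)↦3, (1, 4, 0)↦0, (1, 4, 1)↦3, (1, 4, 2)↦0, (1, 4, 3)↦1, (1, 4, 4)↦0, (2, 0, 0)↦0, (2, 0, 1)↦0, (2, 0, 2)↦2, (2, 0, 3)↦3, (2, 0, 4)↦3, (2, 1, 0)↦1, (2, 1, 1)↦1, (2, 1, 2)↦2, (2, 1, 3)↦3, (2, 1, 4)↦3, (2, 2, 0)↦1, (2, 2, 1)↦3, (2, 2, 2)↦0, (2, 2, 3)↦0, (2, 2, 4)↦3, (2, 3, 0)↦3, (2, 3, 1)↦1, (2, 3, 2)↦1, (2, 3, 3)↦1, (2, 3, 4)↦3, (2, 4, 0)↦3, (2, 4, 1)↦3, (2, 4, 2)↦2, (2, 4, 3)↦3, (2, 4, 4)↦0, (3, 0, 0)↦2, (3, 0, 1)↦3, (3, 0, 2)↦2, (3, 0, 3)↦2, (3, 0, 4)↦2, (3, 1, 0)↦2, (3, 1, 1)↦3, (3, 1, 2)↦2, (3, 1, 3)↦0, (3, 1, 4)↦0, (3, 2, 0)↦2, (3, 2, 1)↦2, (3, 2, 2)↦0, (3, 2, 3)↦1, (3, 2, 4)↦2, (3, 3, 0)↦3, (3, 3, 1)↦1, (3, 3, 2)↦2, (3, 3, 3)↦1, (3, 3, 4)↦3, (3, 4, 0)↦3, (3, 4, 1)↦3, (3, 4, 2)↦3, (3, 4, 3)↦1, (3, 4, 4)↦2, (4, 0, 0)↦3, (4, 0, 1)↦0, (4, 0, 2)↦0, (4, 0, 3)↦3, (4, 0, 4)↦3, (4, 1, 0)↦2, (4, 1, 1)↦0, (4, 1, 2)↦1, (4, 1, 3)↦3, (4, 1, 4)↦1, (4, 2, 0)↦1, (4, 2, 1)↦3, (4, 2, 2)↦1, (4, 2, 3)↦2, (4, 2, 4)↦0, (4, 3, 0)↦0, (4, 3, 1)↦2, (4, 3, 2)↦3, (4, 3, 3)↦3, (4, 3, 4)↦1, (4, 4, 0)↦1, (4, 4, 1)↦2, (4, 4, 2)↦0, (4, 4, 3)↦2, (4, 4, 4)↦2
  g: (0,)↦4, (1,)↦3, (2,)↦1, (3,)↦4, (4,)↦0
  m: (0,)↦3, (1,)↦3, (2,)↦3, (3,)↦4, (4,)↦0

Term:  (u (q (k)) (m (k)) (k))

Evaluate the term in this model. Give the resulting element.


  k = 3
  (q (k)) = q(3,) = 3
  k = 3
  (m (k)) = m(3,) = 4
  k = 3
  (u (q (k)) (m (k)) (k)) = u(3, 4, 3) = 1

value = 1
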